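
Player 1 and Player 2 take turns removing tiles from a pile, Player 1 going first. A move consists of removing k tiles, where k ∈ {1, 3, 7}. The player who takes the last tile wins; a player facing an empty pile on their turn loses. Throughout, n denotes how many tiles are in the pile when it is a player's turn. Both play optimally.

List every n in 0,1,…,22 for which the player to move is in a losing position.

0, 2, 4, 6, 8, 10, 12, 14, 16, 18, 20, 22

Label each position W (a win for the player to move) or L (a loss). A position with no legal move is L; any other position is W exactly when some move reaches an L, and L when every move reaches a W.
n=0: no move → L
n=1: →0(L), so W
n=2: →1(W) only, which is W, so L
n=3: →2(L), so W
n=4: →3(W), 1(W) — all W, so L
n=5: →4(L), so W
n=6: →5(W), 3(W) — all W, so L
n=7: →6(L), so W
n=8: →7(W), 5(W), 1(W) — all W, so L
n=9: →8(L), so W
n=10: →9(W), 7(W), 3(W) — all W, so L
n=11: →10(L), so W
n=12: →11(W), 9(W), 5(W) — all W, so L
n=13: →12(L), so W
n=14: →13(W), 11(W), 7(W) — all W, so L
n=15: →14(L), so W
n=16: →15(W), 13(W), 9(W) — all W, so L
n=17: →16(L), so W
n=18: →17(W), 15(W), 11(W) — all W, so L
n=19: →18(L), so W
n=20: →19(W), 17(W), 13(W) — all W, so L
n=21: →20(L), so W
n=22: →21(W), 19(W), 15(W) — all W, so L
The losing starting values of n are exactly the entries labelled L in this table (12 of them).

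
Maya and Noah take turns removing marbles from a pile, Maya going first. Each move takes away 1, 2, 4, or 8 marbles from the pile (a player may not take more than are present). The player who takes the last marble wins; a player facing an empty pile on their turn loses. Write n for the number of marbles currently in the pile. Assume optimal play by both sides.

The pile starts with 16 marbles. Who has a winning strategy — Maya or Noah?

Maya wins.

Label each position W (a win for the player to move) or L (a loss). A position with no legal move is L; any other position is W exactly when some move reaches an L, and L when every move reaches a W.
n=0: no move → L
n=1: →0(L), so W
n=2: →0(L), so W
n=3: →2(W), 1(W) — all W, so L
n=4: →3(L), so W
n=5: →3(L), so W
n=6: →5(W), 4(W), 2(W) — all W, so L
n=7: →6(L), so W
n=8: →6(L), so W
n=9: →8(W), 7(W), 5(W), 1(W) — all W, so L
n=10: →9(L), so W
n=11: →9(L), so W
n=12: →11(W), 10(W), 8(W), 4(W) — all W, so L
n=13: →12(L), so W
n=14: →12(L), so W
n=15: →14(W), 13(W), 11(W), 7(W) — all W, so L
n=16: →15(L), so W
From 16 Maya can remove 1, leaving 15, reaching an L position.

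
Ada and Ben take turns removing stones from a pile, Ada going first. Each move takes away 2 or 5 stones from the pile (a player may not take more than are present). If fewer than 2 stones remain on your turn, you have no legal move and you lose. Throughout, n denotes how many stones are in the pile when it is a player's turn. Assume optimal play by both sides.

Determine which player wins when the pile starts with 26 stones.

Compute win/loss labels from the base case upward. A position with no move is L. Any other position is W if it can reach an L in one move, else L.
n=0: no move → L
n=1: no move → L
n=2: →0(L), so W
n=3: →1(L), so W
n=4: →2(W) only, which is W, so L
n=5: →0(L), so W
n=6: →4(L), so W
n=7: →5(W), 2(W) — all W, so L
n=8: →6(W), 3(W) — all W, so L
n=9: →7(L), so W
n=10: →8(L), so W
n=11: →9(W), 6(W) — all W, so L
n=12: →7(L), so W
n=13: →11(L), so W
n=14: →12(W), 9(W) — all W, so L
n=15: →13(W), 10(W) — all W, so L
n=16: →14(L), so W
n=17: →15(L), so W
n=18: →16(W), 13(W) — all W, so L
n=19: →14(L), so W
n=20: →18(L), so W
n=21: →19(W), 16(W) — all W, so L
n=22: →20(W), 17(W) — all W, so L
n=23: →21(L), so W
n=24: →22(L), so W
n=25: →23(W), 20(W) — all W, so L
n=26: →21(L), so W
From 26 Ada can remove 5, leaving 21, reaching an L position.

Ada wins.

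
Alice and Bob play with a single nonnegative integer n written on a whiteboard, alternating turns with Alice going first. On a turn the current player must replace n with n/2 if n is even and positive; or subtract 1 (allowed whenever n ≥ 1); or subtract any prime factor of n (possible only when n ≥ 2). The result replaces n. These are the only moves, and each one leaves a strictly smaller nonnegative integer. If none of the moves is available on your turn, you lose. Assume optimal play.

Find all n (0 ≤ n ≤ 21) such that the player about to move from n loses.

0, 4, 9, 14, 20

Label each position W (a win for the player to move) or L (a loss). A position with no legal move is L; any other position is W exactly when some move reaches an L, and L when every move reaches a W.
n=0: no move → L
n=1: →0(L), so W
n=2: →0(L), so W
n=3: →0(L), so W
n=4: →2(W), 3(W) — all W, so L
n=5: →0(L), so W
n=6: →4(L), so W
n=7: →0(L), so W
n=8: →4(L), so W
n=9: →6(W), 8(W) — all W, so L
n=10: →9(L), so W
n=11: →0(L), so W
n=12: →9(L), so W
n=13: →0(L), so W
n=14: →7(W), 12(W), 13(W) — all W, so L
n=15: →14(L), so W
n=16: →14(L), so W
n=17: →0(L), so W
n=18: →9(L), so W
n=19: →0(L), so W
n=20: →10(W), 15(W), 18(W), 19(W) — all W, so L
n=21: →14(L), so W
The losing starting values of n are exactly the entries labelled L in this table (5 of them).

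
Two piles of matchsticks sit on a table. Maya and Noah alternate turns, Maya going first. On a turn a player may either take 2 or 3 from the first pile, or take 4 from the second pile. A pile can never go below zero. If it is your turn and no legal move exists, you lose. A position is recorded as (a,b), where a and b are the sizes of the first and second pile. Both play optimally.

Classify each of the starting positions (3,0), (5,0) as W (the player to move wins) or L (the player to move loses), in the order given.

Compute win/loss labels from the base case upward. A position with no move is L. Any other position is W if it can reach an L in one move, else L.
No move ever increases a pile, so every position that can arise here has a ≤ 5 and b ≤ 0; it is enough to label the cells with 0 ≤ a ≤ 5 and 0 ≤ b ≤ 0.
Every move lowers a or b (never raises either), so fill the grid row by row in increasing a, and left to right within a row: each cell's successors are then already labelled.
      b=0
a=0:    L
a=1:    L
a=2:    W
a=3:    W
a=4:    W
a=5:    L
Cells with no legal move (terminal, hence L): (0,0), (1,0).
The remaining L cells, each justified by listing all of its moves:
(5,0): moves to (3,0)(W), (2,0)(W); every one is W ⇒ L
Every other cell has at least one move into one of the L cells above, so it is W.
(3,0): the move to (1,0) reaches an L cell, so W
(5,0): one of the L cells justified above, so L

(3,0): W, (5,0): L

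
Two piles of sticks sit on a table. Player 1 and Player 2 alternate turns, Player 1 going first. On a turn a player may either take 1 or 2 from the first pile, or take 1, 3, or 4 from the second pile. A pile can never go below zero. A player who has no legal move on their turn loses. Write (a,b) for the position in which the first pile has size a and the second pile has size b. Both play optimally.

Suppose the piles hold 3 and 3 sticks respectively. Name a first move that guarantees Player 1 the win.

Positions with no move are L. A position that does have a move is losing for the player to move precisely when every available move leads to a winning position for the opponent. Fill in the labels:
No move ever increases a pile, so every position that can arise here has a ≤ 3 and b ≤ 3; it is enough to label the cells with 0 ≤ a ≤ 3 and 0 ≤ b ≤ 3.
Every move lowers a or b (never raises either), so fill the grid row by row in increasing a, and left to right within a row: each cell's successors are then already labelled.
      b=0  b=1  b=2  b=3
a=0:    L    W    L    W
a=1:    W    L    W    L
a=2:    W    W    W    W
a=3:    L    W    L    W
Cells with no legal move (terminal, hence L): (0,0).
The remaining L cells, each justified by listing all of its moves:
(0,2): →(0,1)(W) only, which is W, so L
(1,1): →(0,1)(W), (1,0)(W) — all W, so L
(1,3): →(0,3)(W), (1,2)(W), (1,0)(W) — all W, so L
(3,0): →(2,0)(W), (1,0)(W) — all W, so L
(3,2): →(2,2)(W), (1,2)(W), (3,1)(W) — all W, so L
Every other cell has at least one move into one of the L cells above, so it is W.
From (3,3), the L positions reachable in one move are: (1,3), (3,2), (3,0). Any move reaching one of these is winning.

Move to (1,3).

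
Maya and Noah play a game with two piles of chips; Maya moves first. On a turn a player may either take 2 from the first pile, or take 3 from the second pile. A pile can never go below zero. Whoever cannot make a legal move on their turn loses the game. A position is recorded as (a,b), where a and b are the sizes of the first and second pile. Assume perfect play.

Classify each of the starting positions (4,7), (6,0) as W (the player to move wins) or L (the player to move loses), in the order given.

Compute win/loss labels from the base case upward. A position with no move is L. Any other position is W if it can reach an L in one move, else L.
No move ever increases a pile, so every position that can arise here has a ≤ 6 and b ≤ 7; it is enough to label the cells with 0 ≤ a ≤ 6 and 0 ≤ b ≤ 7.
Every move lowers a or b (never raises either), so fill the grid row by row in increasing a, and left to right within a row: each cell's successors are then already labelled.
      b=0  b=1  b=2  b=3  b=4  b=5  b=6  b=7
a=0:    L    L    L    W    W    W    L    L
a=1:    L    L    L    W    W    W    L    L
a=2:    W    W    W    L    L    L    W    W
a=3:    W    W    W    L    L    L    W    W
a=4:    L    L    L    W    W    W    L    L
a=5:    L    L    L    W    W    W    L    L
a=6:    W    W    W    L    L    L    W    W
Cells with no legal move (terminal, hence L): (0,0), (0,1), (0,2), (1,0), (1,1), (1,2).
The remaining L cells, each justified by listing all of its moves:
(0,6): only reaches (0,3)(W), which is W → L
(0,7): only reaches (0,4)(W), which is W → L
(1,6): only reaches (1,3)(W), which is W → L
(1,7): only reaches (1,4)(W), which is W → L
(2,3): only reaches (0,3)(W), (2,0)(W), all W → L
(2,4): only reaches (0,4)(W), (2,1)(W), all W → L
(2,5): only reaches (0,5)(W), (2,2)(W), all W → L
(3,3): only reaches (1,3)(W), (3,0)(W), all W → L
(3,4): only reaches (1,4)(W), (3,1)(W), all W → L
(3,5): only reaches (1,5)(W), (3,2)(W), all W → L
(4,0): only reaches (2,0)(W), which is W → L
(4,1): only reaches (2,1)(W), which is W → L
(4,2): only reaches (2,2)(W), which is W → L
(4,6): only reaches (2,6)(W), (4,3)(W), all W → L
(4,7): only reaches (2,7)(W), (4,4)(W), all W → L
(5,0): only reaches (3,0)(W), which is W → L
(5,1): only reaches (3,1)(W), which is W → L
(5,2): only reaches (3,2)(W), which is W → L
(5,6): only reaches (3,6)(W), (5,3)(W), all W → L
(5,7): only reaches (3,7)(W), (5,4)(W), all W → L
(6,3): only reaches (4,3)(W), (6,0)(W), all W → L
(6,4): only reaches (4,4)(W), (6,1)(W), all W → L
(6,5): only reaches (4,5)(W), (6,2)(W), all W → L
Every other cell has at least one move into one of the L cells above, so it is W.
(4,7): one of the L cells justified above, so L
(6,0): the move to (4,0) reaches an L cell, so W

(4,7): L, (6,0): W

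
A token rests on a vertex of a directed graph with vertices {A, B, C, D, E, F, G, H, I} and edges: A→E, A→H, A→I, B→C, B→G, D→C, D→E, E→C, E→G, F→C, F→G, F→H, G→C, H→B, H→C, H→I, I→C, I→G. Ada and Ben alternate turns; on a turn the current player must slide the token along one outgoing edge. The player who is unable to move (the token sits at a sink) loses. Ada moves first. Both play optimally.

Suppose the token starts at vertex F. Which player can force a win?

Ada wins.

Classify positions by backward induction: terminal positions (no move available) are L. From any other position, the mover wins iff some move reaches an L.
Every edge goes from a vertex to one that appears earlier in the order C, G, B, I, H, E, F, A, D, so processing vertices in that order labels each vertex after all of its successors.
C: no outgoing edge → L
G: W (go to C, an L position)
B: W (go to C, an L position)
I: W (go to C, an L position)
H: W (go to C, an L position)
E: W (go to C, an L position)
F: W (go to C, an L position)
A: L (options E(W), H(W), I(W) are all W)
D: W (go to C, an L position)
The starting position F is W: Ada should move to C, handing over an L position.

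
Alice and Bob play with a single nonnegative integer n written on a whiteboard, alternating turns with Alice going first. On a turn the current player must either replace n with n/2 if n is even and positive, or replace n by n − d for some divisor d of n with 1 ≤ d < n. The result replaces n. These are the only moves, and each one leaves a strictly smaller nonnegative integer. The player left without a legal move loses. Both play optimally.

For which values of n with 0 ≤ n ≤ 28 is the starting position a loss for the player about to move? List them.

0, 1, 3, 5, 7, 9, 11, 13, 15, 17, 19, 21, 23, 25, 27

Compute win/loss labels from the base case upward. A position with no move is L. Any other position is W if it can reach an L in one move, else L.
n=0: no move → L
n=1: no move → L
n=2: →1(L), so W
n=3: →2(W) only, which is W, so L
n=4: →3(L), so W
n=5: →4(W) only, which is W, so L
n=6: →3(L), so W
n=7: →6(W) only, which is W, so L
n=8: →7(L), so W
n=9: →6(W), 8(W) — all W, so L
n=10: →5(L), so W
n=11: →10(W) only, which is W, so L
n=12: →9(L), so W
n=13: →12(W) only, which is W, so L
n=14: →7(L), so W
n=15: →10(W), 12(W), 14(W) — all W, so L
n=16: →15(L), so W
n=17: →16(W) only, which is W, so L
n=18: →9(L), so W
n=19: →18(W) only, which is W, so L
n=20: →15(L), so W
n=21: →14(W), 18(W), 20(W) — all W, so L
n=22: →11(L), so W
n=23: →22(W) only, which is W, so L
n=24: →21(L), so W
n=25: →20(W), 24(W) — all W, so L
n=26: →13(L), so W
n=27: →18(W), 24(W), 26(W) — all W, so L
n=28: →21(L), so W
Reading off the rows marked L gives the requested list; there are 15 such values of n.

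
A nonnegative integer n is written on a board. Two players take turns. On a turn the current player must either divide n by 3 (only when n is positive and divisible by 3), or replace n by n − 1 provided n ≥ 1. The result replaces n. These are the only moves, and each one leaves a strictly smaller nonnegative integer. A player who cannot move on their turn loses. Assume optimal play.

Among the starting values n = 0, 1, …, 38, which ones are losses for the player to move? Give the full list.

Build the W/L table. Terminal = L. A non-terminal position is W if it has a move to some L; otherwise it is L.
n=0: no move → L
n=1: reaches L-position 0 → W
n=2: only reaches 1(W), which is W → L
n=3: reaches L-position 2 → W
n=4: only reaches 3(W), which is W → L
n=5: reaches L-position 4 → W
n=6: reaches L-position 2 → W
n=7: only reaches 6(W), which is W → L
n=8: reaches L-position 7 → W
n=9: only reaches 3(W), 8(W), all W → L
n=10: reaches L-position 9 → W
n=11: only reaches 10(W), which is W → L
n=12: reaches L-position 4 → W
n=13: only reaches 12(W), which is W → L
n=14: reaches L-position 13 → W
n=15: only reaches 5(W), 14(W), all W → L
n=16: reaches L-position 15 → W
n=17: only reaches 16(W), which is W → L
n=18: reaches L-position 17 → W
n=19: only reaches 18(W), which is W → L
n=20: reaches L-position 19 → W
n=21: reaches L-position 7 → W
n=22: only reaches 21(W), which is W → L
n=23: reaches L-position 22 → W
n=24: only reaches 8(W), 23(W), all W → L
n=25: reaches L-position 24 → W
n=26: only reaches 25(W), which is W → L
n=27: reaches L-position 9 → W
n=28: only reaches 27(W), which is W → L
n=29: reaches L-position 28 → W
n=30: only reaches 10(W), 29(W), all W → L
n=31: reaches L-position 30 → W
n=32: only reaches 31(W), which is W → L
n=33: reaches L-position 11 → W
n=34: only reaches 33(W), which is W → L
n=35: reaches L-position 34 → W
n=36: only reaches 12(W), 35(W), all W → L
n=37: reaches L-position 36 → W
n=38: only reaches 37(W), which is W → L
Reading off the rows marked L gives the requested list; there are 19 such values of n.

0, 2, 4, 7, 9, 11, 13, 15, 17, 19, 22, 24, 26, 28, 30, 32, 34, 36, 38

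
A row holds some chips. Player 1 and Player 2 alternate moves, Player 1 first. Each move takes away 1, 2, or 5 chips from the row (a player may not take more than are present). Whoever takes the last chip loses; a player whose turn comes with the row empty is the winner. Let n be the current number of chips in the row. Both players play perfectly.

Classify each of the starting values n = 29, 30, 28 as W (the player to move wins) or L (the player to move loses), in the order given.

Classify positions by backward induction: terminal positions (no move available) are W. From any other position, the mover wins iff some move reaches an L.
n=0: no move; the opponent has just taken the last chip and therefore loses → W
n=1: only reaches 0(W), which is W → L
n=2: reaches L-position 1 → W
n=3: reaches L-position 1 → W
n=4: only reaches 3(W), 2(W), all W → L
n=5: reaches L-position 4 → W
n=6: reaches L-position 4 → W
n=7: only reaches 6(W), 5(W), 2(W), all W → L
n=8: reaches L-position 7 → W
n=9: reaches L-position 7 → W
n=10: only reaches 9(W), 8(W), 5(W), all W → L
n=11: reaches L-position 10 → W
n=12: reaches L-position 10 → W
n=13: only reaches 12(W), 11(W), 8(W), all W → L
n=14: reaches L-position 13 → W
n=15: reaches L-position 13 → W
n=16: only reaches 15(W), 14(W), 11(W), all W → L
n=17: reaches L-position 16 → W
n=18: reaches L-position 16 → W
n=19: only reaches 18(W), 17(W), 14(W), all W → L
n=20: reaches L-position 19 → W
n=21: reaches L-position 19 → W
n=22: only reaches 21(W), 20(W), 17(W), all W → L
n=23: reaches L-position 22 → W
n=24: reaches L-position 22 → W
n=25: only reaches 24(W), 23(W), 20(W), all W → L
n=26: reaches L-position 25 → W
n=27: reaches L-position 25 → W
n=28: only reaches 27(W), 26(W), 23(W), all W → L
n=29: reaches L-position 28 → W
n=30: reaches L-position 28 → W

29: W, 30: W, 28: L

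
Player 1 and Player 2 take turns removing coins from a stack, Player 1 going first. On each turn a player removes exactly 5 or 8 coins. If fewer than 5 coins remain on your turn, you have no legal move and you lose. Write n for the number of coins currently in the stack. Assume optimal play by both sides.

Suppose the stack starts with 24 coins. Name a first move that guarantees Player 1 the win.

Remove 8, leaving 16.

Positions with no move are L. A position that does have a move is losing for the player to move precisely when every available move leads to a winning position for the opponent. Fill in the labels:
n=0: no move → L
n=1: no move → L
n=2: no move → L
n=3: no move → L
n=4: no move → L
n=5: W (go to 0, an L position)
n=6: W (go to 1, an L position)
n=7: W (go to 2, an L position)
n=8: W (go to 3, an L position)
n=9: W (go to 4, an L position)
n=10: W (go to 2, an L position)
n=11: W (go to 3, an L position)
n=12: W (go to 4, an L position)
n=13: L (options 8(W), 5(W) are all W)
n=14: L (options 9(W), 6(W) are all W)
n=15: L (options 10(W), 7(W) are all W)
n=16: L (options 11(W), 8(W) are all W)
n=17: L (options 12(W), 9(W) are all W)
n=18: W (go to 13, an L position)
n=19: W (go to 14, an L position)
n=20: W (go to 15, an L position)
n=21: W (go to 16, an L position)
n=22: W (go to 17, an L position)
n=23: W (go to 15, an L position)
n=24: W (go to 16, an L position)
From 24, the L positions reachable in one move are: 16.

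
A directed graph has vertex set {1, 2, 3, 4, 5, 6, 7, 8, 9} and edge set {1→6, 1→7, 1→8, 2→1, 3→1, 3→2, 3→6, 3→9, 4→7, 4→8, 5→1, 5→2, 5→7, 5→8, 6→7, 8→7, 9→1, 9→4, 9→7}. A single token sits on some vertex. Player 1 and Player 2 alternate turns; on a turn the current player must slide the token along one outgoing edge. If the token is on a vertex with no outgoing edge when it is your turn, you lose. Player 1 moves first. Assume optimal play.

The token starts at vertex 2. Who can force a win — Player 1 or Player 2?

Player 2 wins.

Compute win/loss labels from the base case upward. A position with no move is L. Any other position is W if it can reach an L in one move, else L.
Every edge goes from a vertex to one that appears earlier in the order 7, 8, 4, 6, 1, 9, 2, 5, 3, so processing vertices in that order labels each vertex after all of its successors.
7: no outgoing edge → L
8: W (go to 7, an L position)
4: W (go to 7, an L position)
6: W (go to 7, an L position)
1: W (go to 7, an L position)
9: W (go to 7, an L position)
2: L (sole option 1(W) is W)
5: W (go to 2, an L position)
3: W (go to 2, an L position)
The starting position 2 is L: whatever Player 1 does, the opponent receives a W position.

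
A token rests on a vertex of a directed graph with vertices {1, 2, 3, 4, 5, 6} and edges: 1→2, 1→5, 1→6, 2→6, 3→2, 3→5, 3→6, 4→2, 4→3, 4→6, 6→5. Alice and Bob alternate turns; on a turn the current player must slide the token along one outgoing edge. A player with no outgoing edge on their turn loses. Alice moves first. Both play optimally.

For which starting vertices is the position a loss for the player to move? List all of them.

2, 5

Positions with no move are L. A position that does have a move is losing for the player to move precisely when every available move leads to a winning position for the opponent. Fill in the labels:
Every edge goes from a vertex to one that appears earlier in the order 5, 6, 2, 3, 4, 1, so processing vertices in that order labels each vertex after all of its successors.
5: no outgoing edge → L
6: →5(L), so W
2: →6(W) only, which is W, so L
3: →2(L), so W
4: →2(L), so W
1: →2(L), so W
The losing starting vertices are exactly the entries labelled L in this table (2 of them).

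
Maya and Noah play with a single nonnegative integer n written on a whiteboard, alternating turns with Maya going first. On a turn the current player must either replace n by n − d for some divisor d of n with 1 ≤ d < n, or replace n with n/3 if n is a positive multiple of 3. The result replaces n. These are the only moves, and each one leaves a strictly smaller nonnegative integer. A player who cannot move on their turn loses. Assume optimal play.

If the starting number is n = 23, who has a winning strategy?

Work bottom-up. With no move the player to move loses. Otherwise the position is W if at least one move leads to an L position for the opponent, and L if every move leads to a W.
n=0: no move → L
n=1: no move → L
n=2: W (go to 1, an L position)
n=3: W (go to 1, an L position)
n=4: L (options 2(W), 3(W) are all W)
n=5: W (go to 4, an L position)
n=6: W (go to 4, an L position)
n=7: L (sole option 6(W) is W)
n=8: W (go to 4, an L position)
n=9: L (options 3(W), 6(W), 8(W) are all W)
n=10: W (go to 9, an L position)
n=11: L (sole option 10(W) is W)
n=12: W (go to 4, an L position)
n=13: L (sole option 12(W) is W)
n=14: W (go to 7, an L position)
n=15: L (options 5(W), 10(W), 12(W), 14(W) are all W)
n=16: W (go to 15, an L position)
n=17: L (sole option 16(W) is W)
n=18: W (go to 9, an L position)
n=19: L (sole option 18(W) is W)
n=20: W (go to 15, an L position)
n=21: W (go to 7, an L position)
n=22: W (go to 11, an L position)
n=23: L (sole option 22(W) is W)
Every move from 23 reaches a W position, so the mover loses.

Noah wins.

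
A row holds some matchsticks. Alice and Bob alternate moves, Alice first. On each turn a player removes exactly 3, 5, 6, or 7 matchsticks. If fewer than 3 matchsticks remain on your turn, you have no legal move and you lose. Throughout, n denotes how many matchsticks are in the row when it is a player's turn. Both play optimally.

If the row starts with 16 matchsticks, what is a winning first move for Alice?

Remove 5, leaving 11.

Positions with no move are L. A position that does have a move is losing for the player to move precisely when every available move leads to a winning position for the opponent. Fill in the labels:
n=0: no move → L
n=1: no move → L
n=2: no move → L
n=3: reaches L-position 0 → W
n=4: reaches L-position 1 → W
n=5: reaches L-position 2 → W
n=6: reaches L-position 1 → W
n=7: reaches L-position 2 → W
n=8: reaches L-position 2 → W
n=9: reaches L-position 2 → W
n=10: only reaches 7(W), 5(W), 4(W), 3(W), all W → L
n=11: only reaches 8(W), 6(W), 5(W), 4(W), all W → L
n=12: only reaches 9(W), 7(W), 6(W), 5(W), all W → L
n=13: reaches L-position 10 → W
n=14: reaches L-position 11 → W
n=15: reaches L-position 12 → W
n=16: reaches L-position 11 → W
From 16, the L positions reachable in one move are: 11, 10. Any move reaching one of these is winning.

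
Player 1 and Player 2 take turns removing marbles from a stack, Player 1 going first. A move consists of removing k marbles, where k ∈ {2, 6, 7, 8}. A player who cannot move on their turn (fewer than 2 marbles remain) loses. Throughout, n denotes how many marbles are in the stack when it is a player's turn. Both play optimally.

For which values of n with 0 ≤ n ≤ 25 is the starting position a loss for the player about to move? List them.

0, 1, 4, 5, 14, 15, 18, 19

Work bottom-up. With no move the player to move loses. Otherwise the position is W if at least one move leads to an L position for the opponent, and L if every move leads to a W.
n=0: no move → L
n=1: no move → L
n=2: W (go to 0, an L position)
n=3: W (go to 1, an L position)
n=4: L (sole option 2(W) is W)
n=5: L (sole option 3(W) is W)
n=6: W (go to 4, an L position)
n=7: W (go to 5, an L position)
n=8: W (go to 1, an L position)
n=9: W (go to 1, an L position)
n=10: W (go to 4, an L position)
n=11: W (go to 5, an L position)
n=12: W (go to 5, an L position)
n=13: W (go to 5, an L position)
n=14: L (options 12(W), 8(W), 7(W), 6(W) are all W)
n=15: L (options 13(W), 9(W), 8(W), 7(W) are all W)
n=16: W (go to 14, an L position)
n=17: W (go to 15, an L position)
n=18: L (options 16(W), 12(W), 11(W), 10(W) are all W)
n=19: L (options 17(W), 13(W), 12(W), 11(W) are all W)
n=20: W (go to 18, an L position)
n=21: W (go to 19, an L position)
n=22: W (go to 15, an L position)
n=23: W (go to 15, an L position)
n=24: W (go to 18, an L position)
n=25: W (go to 19, an L position)
The losing starting values of n are exactly the entries labelled L in this table (8 of them).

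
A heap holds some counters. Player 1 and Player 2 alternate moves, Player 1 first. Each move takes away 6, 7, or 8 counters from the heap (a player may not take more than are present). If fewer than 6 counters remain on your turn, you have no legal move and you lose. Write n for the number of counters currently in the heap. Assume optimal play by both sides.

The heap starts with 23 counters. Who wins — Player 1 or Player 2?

Use the standard recursion: the mover loses at a terminal position; elsewhere, the mover wins exactly when some move hands the opponent an L position.
n=0: no move → L
n=1: no move → L
n=2: no move → L
n=3: no move → L
n=4: no move → L
n=5: no move → L
n=6: can move to 0, which is L ⇒ W
n=7: can move to 1, which is L ⇒ W
n=8: can move to 2, which is L ⇒ W
n=9: can move to 3, which is L ⇒ W
n=10: can move to 4, which is L ⇒ W
n=11: can move to 5, which is L ⇒ W
n=12: can move to 5, which is L ⇒ W
n=13: can move to 5, which is L ⇒ W
n=14: moves to 8(W), 7(W), 6(W); every one is W ⇒ L
n=15: moves to 9(W), 8(W), 7(W); every one is W ⇒ L
n=16: moves to 10(W), 9(W), 8(W); every one is W ⇒ L
n=17: moves to 11(W), 10(W), 9(W); every one is W ⇒ L
n=18: moves to 12(W), 11(W), 10(W); every one is W ⇒ L
n=19: moves to 13(W), 12(W), 11(W); every one is W ⇒ L
n=20: can move to 14, which is L ⇒ W
n=21: can move to 15, which is L ⇒ W
n=22: can move to 16, which is L ⇒ W
n=23: can move to 17, which is L ⇒ W
From 23 Player 1 can remove 6, leaving 17, reaching an L position.

Player 1 wins.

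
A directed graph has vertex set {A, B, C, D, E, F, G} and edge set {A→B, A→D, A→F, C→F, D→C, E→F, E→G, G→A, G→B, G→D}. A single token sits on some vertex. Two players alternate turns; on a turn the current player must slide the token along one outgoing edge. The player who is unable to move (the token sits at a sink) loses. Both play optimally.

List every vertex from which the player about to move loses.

Work bottom-up. With no move the player to move loses. Otherwise the position is W if at least one move leads to an L position for the opponent, and L if every move leads to a W.
Every edge goes from a vertex to one that appears earlier in the order F, B, C, D, A, G, E, so processing vertices in that order labels each vertex after all of its successors.
F: no outgoing edge → L
B: no outgoing edge → L
C: W (go to F, an L position)
D: L (sole option C(W) is W)
A: W (go to D, an L position)
G: W (go to D, an L position)
E: W (go to F, an L position)
Reading off the rows marked L gives the requested list; there are 3 such vertices.

B, D, F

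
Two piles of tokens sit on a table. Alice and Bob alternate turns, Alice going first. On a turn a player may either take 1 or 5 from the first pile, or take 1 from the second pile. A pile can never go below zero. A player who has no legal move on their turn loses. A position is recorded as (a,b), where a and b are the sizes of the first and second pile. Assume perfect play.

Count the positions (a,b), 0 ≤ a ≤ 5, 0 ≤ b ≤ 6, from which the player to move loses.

21

Classify positions by backward induction: terminal positions (no move available) are L. From any other position, the mover wins iff some move reaches an L.
Every move lowers a or b (never raises either), so fill the grid row by row in increasing a, and left to right within a row: each cell's successors are then already labelled.
      b=0  b=1  b=2  b=3  b=4  b=5  b=6
a=0:    L    W    L    W    L    W    L
a=1:    W    L    W    L    W    L    W
a=2:    L    W    L    W    L    W    L
a=3:    W    L    W    L    W    L    W
a=4:    L    W    L    W    L    W    L
a=5:    W    L    W    L    W    L    W
Cells with no legal move (terminal, hence L): (0,0).
The remaining L cells, each justified by listing all of its moves:
(0,2): only reaches (0,1)(W), which is W → L
(0,4): only reaches (0,3)(W), which is W → L
(0,6): only reaches (0,5)(W), which is W → L
(1,1): only reaches (0,1)(W), (1,0)(W), all W → L
(1,3): only reaches (0,3)(W), (1,2)(W), all W → L
(1,5): only reaches (0,5)(W), (1,4)(W), all W → L
(2,0): only reaches (1,0)(W), which is W → L
(2,2): only reaches (1,2)(W), (2,1)(W), all W → L
(2,4): only reaches (1,4)(W), (2,3)(W), all W → L
(2,6): only reaches (1,6)(W), (2,5)(W), all W → L
(3,1): only reaches (2,1)(W), (3,0)(W), all W → L
(3,3): only reaches (2,3)(W), (3,2)(W), all W → L
(3,5): only reaches (2,5)(W), (3,4)(W), all W → L
(4,0): only reaches (3,0)(W), which is W → L
(4,2): only reaches (3,2)(W), (4,1)(W), all W → L
(4,4): only reaches (3,4)(W), (4,3)(W), all W → L
(4,6): only reaches (3,6)(W), (4,5)(W), all W → L
(5,1): only reaches (4,1)(W), (0,1)(W), (5,0)(W), all W → L
(5,3): only reaches (4,3)(W), (0,3)(W), (5,2)(W), all W → L
(5,5): only reaches (4,5)(W), (0,5)(W), (5,4)(W), all W → L
Every other cell has at least one move into one of the L cells above, so it is W.
L cells per row: a=0: 4, a=1: 3, a=2: 4, a=3: 3, a=4: 4, a=5: 3; total 21.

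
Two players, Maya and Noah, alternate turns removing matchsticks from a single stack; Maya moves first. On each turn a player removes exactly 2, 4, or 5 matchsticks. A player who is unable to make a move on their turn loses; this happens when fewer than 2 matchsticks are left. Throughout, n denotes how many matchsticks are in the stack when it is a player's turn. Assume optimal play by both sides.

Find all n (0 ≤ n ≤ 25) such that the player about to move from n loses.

0, 1, 7, 8, 14, 15, 21, 22

Work bottom-up. With no move the player to move loses. Otherwise the position is W if at least one move leads to an L position for the opponent, and L if every move leads to a W.
n=0: no move → L
n=1: no move → L
n=2: W (go to 0, an L position)
n=3: W (go to 1, an L position)
n=4: W (go to 0, an L position)
n=5: W (go to 1, an L position)
n=6: W (go to 1, an L position)
n=7: L (options 5(W), 3(W), 2(W) are all W)
n=8: L (options 6(W), 4(W), 3(W) are all W)
n=9: W (go to 7, an L position)
n=10: W (go to 8, an L position)
n=11: W (go to 7, an L position)
n=12: W (go to 8, an L position)
n=13: W (go to 8, an L position)
n=14: L (options 12(W), 10(W), 9(W) are all W)
n=15: L (options 13(W), 11(W), 10(W) are all W)
n=16: W (go to 14, an L position)
n=17: W (go to 15, an L position)
n=18: W (go to 14, an L position)
n=19: W (go to 15, an L position)
n=20: W (go to 15, an L position)
n=21: L (options 19(W), 17(W), 16(W) are all W)
n=22: L (options 20(W), 18(W), 17(W) are all W)
n=23: W (go to 21, an L position)
n=24: W (go to 22, an L position)
n=25: W (go to 21, an L position)
Reading off the rows marked L gives the requested list; there are 8 such values of n.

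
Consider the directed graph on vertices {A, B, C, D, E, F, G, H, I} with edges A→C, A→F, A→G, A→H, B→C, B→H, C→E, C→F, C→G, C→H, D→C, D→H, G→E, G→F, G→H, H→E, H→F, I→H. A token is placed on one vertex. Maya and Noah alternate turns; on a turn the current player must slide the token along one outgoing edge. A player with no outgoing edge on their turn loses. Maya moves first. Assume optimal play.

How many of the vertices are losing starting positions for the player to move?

5

Classify positions by backward induction: terminal positions (no move available) are L. From any other position, the mover wins iff some move reaches an L.
Every edge goes from a vertex to one that appears earlier in the order E, F, H, G, C, A, B, D, I, so processing vertices in that order labels each vertex after all of its successors.
E: no outgoing edge → L
F: no outgoing edge → L
H: reaches L-position F → W
G: reaches L-position F → W
C: reaches L-position F → W
A: reaches L-position F → W
B: only reaches C(W), H(W), all W → L
D: only reaches C(W), H(W), all W → L
I: only reaches H(W), which is W → L
The L vertices are B, D, E, F, I; that is 5 in all.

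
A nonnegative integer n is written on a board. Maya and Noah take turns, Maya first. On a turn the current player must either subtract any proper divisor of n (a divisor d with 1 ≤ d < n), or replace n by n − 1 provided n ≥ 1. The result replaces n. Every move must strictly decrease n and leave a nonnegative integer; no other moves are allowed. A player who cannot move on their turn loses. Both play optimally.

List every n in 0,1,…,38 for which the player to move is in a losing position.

Positions with no move are L. A position that does have a move is losing for the player to move precisely when every available move leads to a winning position for the opponent. Fill in the labels:
n=0: no move → L
n=1: →0(L), so W
n=2: →1(W) only, which is W, so L
n=3: →2(L), so W
n=4: →2(L), so W
n=5: →4(W) only, which is W, so L
n=6: →5(L), so W
n=7: →6(W) only, which is W, so L
n=8: →7(L), so W
n=9: →6(W), 8(W) — all W, so L
n=10: →5(L), so W
n=11: →10(W) only, which is W, so L
n=12: →9(L), so W
n=13: →12(W) only, which is W, so L
n=14: →7(L), so W
n=15: →10(W), 12(W), 14(W) — all W, so L
n=16: →15(L), so W
n=17: →16(W) only, which is W, so L
n=18: →9(L), so W
n=19: →18(W) only, which is W, so L
n=20: →15(L), so W
n=21: →14(W), 18(W), 20(W) — all W, so L
n=22: →11(L), so W
n=23: →22(W) only, which is W, so L
n=24: →21(L), so W
n=25: →20(W), 24(W) — all W, so L
n=26: →13(L), so W
n=27: →18(W), 24(W), 26(W) — all W, so L
n=28: →21(L), so W
n=29: →28(W) only, which is W, so L
n=30: →15(L), so W
n=31: →30(W) only, which is W, so L
n=32: →31(L), so W
n=33: →22(W), 30(W), 32(W) — all W, so L
n=34: →17(L), so W
n=35: →28(W), 30(W), 34(W) — all W, so L
n=36: →27(L), so W
n=37: →36(W) only, which is W, so L
n=38: →19(L), so W
The losing starting values of n are exactly the entries labelled L in this table (19 of them).

0, 2, 5, 7, 9, 11, 13, 15, 17, 19, 21, 23, 25, 27, 29, 31, 33, 35, 37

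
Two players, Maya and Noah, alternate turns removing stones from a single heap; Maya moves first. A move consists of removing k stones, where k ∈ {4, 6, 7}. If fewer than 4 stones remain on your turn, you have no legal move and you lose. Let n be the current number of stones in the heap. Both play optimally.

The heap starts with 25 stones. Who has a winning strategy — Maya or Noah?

Noah wins.

Classify positions by backward induction: terminal positions (no move available) are L. From any other position, the mover wins iff some move reaches an L.
n=0: no move → L
n=1: no move → L
n=2: no move → L
n=3: no move → L
n=4: W (go to 0, an L position)
n=5: W (go to 1, an L position)
n=6: W (go to 2, an L position)
n=7: W (go to 3, an L position)
n=8: W (go to 2, an L position)
n=9: W (go to 3, an L position)
n=10: W (go to 3, an L position)
n=11: L (options 7(W), 5(W), 4(W) are all W)
n=12: L (options 8(W), 6(W), 5(W) are all W)
n=13: L (options 9(W), 7(W), 6(W) are all W)
n=14: L (options 10(W), 8(W), 7(W) are all W)
n=15: W (go to 11, an L position)
n=16: W (go to 12, an L position)
n=17: W (go to 13, an L position)
n=18: W (go to 14, an L position)
n=19: W (go to 13, an L position)
n=20: W (go to 14, an L position)
n=21: W (go to 14, an L position)
n=22: L (options 18(W), 16(W), 15(W) are all W)
n=23: L (options 19(W), 17(W), 16(W) are all W)
n=24: L (options 20(W), 18(W), 17(W) are all W)
n=25: L (options 21(W), 19(W), 18(W) are all W)
Every move from 25 reaches a W position, so the mover loses.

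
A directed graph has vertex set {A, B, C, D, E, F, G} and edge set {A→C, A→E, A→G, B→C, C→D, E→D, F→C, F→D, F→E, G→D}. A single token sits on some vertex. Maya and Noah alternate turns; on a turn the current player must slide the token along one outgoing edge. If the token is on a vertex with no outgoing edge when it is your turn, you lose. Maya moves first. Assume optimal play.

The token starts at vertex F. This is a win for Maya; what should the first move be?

Move to D.

Classify positions by backward induction: terminal positions (no move available) are L. From any other position, the mover wins iff some move reaches an L.
Every edge goes from a vertex to one that appears earlier in the order D, E, G, C, A, F, B, so processing vertices in that order labels each vertex after all of its successors.
D: no outgoing edge → L
E: W (go to D, an L position)
G: W (go to D, an L position)
C: W (go to D, an L position)
A: L (options C(W), G(W), E(W) are all W)
F: W (go to D, an L position)
B: L (sole option C(W) is W)
From F, the L positions reachable in one move are: D.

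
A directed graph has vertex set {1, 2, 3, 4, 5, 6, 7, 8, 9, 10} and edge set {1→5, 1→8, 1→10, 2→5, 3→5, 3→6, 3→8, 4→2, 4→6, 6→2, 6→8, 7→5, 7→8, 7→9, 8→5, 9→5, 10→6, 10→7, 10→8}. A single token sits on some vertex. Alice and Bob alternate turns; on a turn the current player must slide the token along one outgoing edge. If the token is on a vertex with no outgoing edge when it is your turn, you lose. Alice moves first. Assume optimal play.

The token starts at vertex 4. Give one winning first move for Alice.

Work bottom-up. With no move the player to move loses. Otherwise the position is W if at least one move leads to an L position for the opponent, and L if every move leads to a W.
Every edge goes from a vertex to one that appears earlier in the order 5, 8, 9, 2, 6, 7, 3, 10, 1, 4, so processing vertices in that order labels each vertex after all of its successors.
5: no outgoing edge → L
8: W (go to 5, an L position)
9: W (go to 5, an L position)
2: W (go to 5, an L position)
6: L (options 2(W), 8(W) are all W)
7: W (go to 5, an L position)
3: W (go to 6, an L position)
10: W (go to 6, an L position)
1: W (go to 5, an L position)
4: W (go to 6, an L position)
From 4, the L positions reachable in one move are: 6.

Move to 6.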